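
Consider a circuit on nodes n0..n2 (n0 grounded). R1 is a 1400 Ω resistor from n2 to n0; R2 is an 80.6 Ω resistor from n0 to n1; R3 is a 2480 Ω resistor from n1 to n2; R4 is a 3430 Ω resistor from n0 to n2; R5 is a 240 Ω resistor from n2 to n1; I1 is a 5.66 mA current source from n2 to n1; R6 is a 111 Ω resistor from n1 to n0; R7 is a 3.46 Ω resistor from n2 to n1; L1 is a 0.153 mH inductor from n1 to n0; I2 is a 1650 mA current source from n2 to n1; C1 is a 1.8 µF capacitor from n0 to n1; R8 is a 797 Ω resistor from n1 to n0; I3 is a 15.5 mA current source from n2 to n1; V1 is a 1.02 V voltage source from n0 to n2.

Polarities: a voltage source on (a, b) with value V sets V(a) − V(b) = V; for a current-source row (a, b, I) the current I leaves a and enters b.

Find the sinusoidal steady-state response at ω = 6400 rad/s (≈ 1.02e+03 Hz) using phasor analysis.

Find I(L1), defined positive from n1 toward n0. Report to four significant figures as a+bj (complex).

Apply KCL at each of the 2 non-ground nodes and solve the resulting linear system.
Node n1: branches {R2, R3, R5, I1, R6, R7, L1, I2, C1, R8, I3} → V_1 = 0.3875+1.237j
Node n2: branches {R1, R3, R4, R5, I1, R7, I2, I3, V1} → V_2 = -1.020+0.000j
Source currents: i(V1)=1.257-0.3632j

1.263-0.3957j A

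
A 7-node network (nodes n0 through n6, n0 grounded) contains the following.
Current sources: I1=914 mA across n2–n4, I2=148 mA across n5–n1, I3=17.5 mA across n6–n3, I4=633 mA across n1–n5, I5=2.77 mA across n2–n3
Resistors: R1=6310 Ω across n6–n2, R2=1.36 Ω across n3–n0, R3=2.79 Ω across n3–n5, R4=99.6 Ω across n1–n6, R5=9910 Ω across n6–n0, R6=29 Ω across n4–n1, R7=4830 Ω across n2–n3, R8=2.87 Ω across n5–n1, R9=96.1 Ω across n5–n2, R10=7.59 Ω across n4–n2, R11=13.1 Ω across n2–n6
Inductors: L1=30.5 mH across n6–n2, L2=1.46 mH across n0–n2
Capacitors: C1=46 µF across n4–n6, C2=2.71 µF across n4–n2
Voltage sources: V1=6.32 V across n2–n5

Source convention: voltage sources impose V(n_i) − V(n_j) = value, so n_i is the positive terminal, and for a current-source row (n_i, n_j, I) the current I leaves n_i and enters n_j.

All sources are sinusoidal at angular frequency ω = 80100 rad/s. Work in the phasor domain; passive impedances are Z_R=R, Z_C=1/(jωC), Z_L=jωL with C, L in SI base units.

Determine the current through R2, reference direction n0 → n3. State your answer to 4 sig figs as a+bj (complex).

0.002667-0.05352j A

MNA unknowns: 6 node voltages V₁..V_6 plus 1 source current (V1)
I1: z[2]−=0.914, z[4]+=0.914
R1: Y=0.0001585+0.000j on G[6,2]
R2: Y=0.7353+0.000j on G[3,0]
R3: Y=0.3584+0.000j on G[3,5]
R4: Y=0.01004+0.000j on G[1,6]
R5: Y=0.0001009+0.000j on G[6,0]
R6: Y=0.03448+0.000j on G[4,1]
R7: Y=0.0002070+0.000j on G[2,3]
L1: Y=0.000-0.0004093j on G[6,2]
I2: z[5]−=0.148, z[1]+=0.148
R8: Y=0.3484+0.000j on G[5,1]
I3: z[6]−=0.0175, z[3]+=0.0175
C1: Y=0.000+3.685j on G[4,6]
R9: Y=0.01041+0.000j on G[5,2]
I4: z[1]−=0.633, z[5]+=0.633
C2: Y=0.000+0.2171j on G[4,2]
L2: Y=0.000-0.008551j on G[0,2]
R10: Y=0.1318+0.000j on G[4,2]
R11: Y=0.07634+0.000j on G[2,6]
I5: z[2]−=0.00277, z[3]+=0.00277
V1: row V2−V5=6.32, i_V1 at 2,5
solve → V1=-0.4371+0.08876j, V2=6.249+0.2220j, V3=-0.003627+0.07279j, V4=7.587-0.9667j, V5=-0.07123+0.2220j, V6=7.613-0.9116j
aux → i_V1=-0.4475+0.09993j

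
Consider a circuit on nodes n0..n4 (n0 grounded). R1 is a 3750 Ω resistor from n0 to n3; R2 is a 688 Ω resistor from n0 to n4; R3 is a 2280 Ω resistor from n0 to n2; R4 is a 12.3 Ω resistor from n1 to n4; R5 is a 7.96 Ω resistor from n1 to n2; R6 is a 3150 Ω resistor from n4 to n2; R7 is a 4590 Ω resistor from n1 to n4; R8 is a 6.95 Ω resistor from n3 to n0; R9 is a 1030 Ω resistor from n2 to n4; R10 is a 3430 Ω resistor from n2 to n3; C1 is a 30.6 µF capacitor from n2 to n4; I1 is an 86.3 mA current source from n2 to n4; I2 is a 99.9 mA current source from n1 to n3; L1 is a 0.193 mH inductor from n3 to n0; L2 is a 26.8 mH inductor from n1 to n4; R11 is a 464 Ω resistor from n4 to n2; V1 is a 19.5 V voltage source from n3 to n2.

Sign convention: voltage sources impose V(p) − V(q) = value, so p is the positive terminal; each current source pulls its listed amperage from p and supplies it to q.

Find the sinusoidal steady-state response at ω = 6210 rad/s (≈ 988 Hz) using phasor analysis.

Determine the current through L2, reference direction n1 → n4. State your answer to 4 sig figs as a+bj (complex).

MNA unknowns: 4 node voltages V₁..V_4 plus 1 source current (V1)
R1: Y=0.0002667+0.000j on G[0,3]
R2: Y=0.001453+0.000j on G[0,4]
R3: Y=0.0004386+0.000j on G[0,2]
R4: Y=0.08130+0.000j on G[1,4]
R5: Y=0.1256+0.000j on G[1,2]
R6: Y=0.0003175+0.000j on G[4,2]
R7: Y=0.0002179+0.000j on G[1,4]
R8: Y=0.1439+0.000j on G[3,0]
R9: Y=0.0009709+0.000j on G[2,4]
R10: Y=0.0002915+0.000j on G[2,3]
C1: Y=0.000+0.1900j on G[2,4]
I1: z[2]−=0.0863, z[4]+=0.0863
I2: z[1]−=0.0999, z[3]+=0.0999
L1: Y=0.000-0.8344j on G[3,0]
L2: Y=0.000-0.006009j on G[1,4]
R11: Y=0.002155+0.000j on G[4,2]
V1: row V3−V2=19.5, i_V1 at 3,2
solve → V1=-19.94-0.1179j, V2=-19.49+0.04282j, V3=0.006855+0.04282j, V4=-19.38-0.3245j
aux → i_V1=0.05750-0.0004529j

0.001241+0.003354j A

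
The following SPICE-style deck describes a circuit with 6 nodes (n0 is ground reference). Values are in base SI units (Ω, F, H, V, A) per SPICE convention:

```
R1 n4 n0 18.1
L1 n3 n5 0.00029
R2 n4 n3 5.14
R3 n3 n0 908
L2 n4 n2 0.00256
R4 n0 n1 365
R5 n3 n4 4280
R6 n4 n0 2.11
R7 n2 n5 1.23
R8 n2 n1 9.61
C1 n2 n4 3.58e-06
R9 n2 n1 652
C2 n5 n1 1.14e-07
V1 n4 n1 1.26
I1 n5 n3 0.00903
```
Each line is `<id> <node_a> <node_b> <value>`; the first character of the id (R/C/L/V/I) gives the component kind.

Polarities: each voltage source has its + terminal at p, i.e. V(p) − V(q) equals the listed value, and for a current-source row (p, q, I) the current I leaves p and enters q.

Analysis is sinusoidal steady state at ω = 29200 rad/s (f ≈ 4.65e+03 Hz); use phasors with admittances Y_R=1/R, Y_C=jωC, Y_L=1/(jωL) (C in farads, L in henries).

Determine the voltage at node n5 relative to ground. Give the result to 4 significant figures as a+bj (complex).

-0.7966-0.04473j V

Apply KCL at each of the 5 non-ground nodes and solve the resulting linear system.
Node n1: branches {R4, R8, R9, C2, V1} → V_1 = -1.253-0.0007519j
Node n2: branches {L2, R7, R8, C1, R9} → V_2 = -0.8445+0.04481j
Node n3: branches {L1, R2, R3, R5, I1} → V_3 = -0.1929+0.3631j
Node n4: branches {R1, R2, L2, R5, R6, C1, V1} → V_4 = 0.006889-0.0007519j
Node n5: branches {L1, R7, C2, I1} → V_5 = -0.7966-0.04473j
Source currents: i(V1)=-0.04672-0.006333j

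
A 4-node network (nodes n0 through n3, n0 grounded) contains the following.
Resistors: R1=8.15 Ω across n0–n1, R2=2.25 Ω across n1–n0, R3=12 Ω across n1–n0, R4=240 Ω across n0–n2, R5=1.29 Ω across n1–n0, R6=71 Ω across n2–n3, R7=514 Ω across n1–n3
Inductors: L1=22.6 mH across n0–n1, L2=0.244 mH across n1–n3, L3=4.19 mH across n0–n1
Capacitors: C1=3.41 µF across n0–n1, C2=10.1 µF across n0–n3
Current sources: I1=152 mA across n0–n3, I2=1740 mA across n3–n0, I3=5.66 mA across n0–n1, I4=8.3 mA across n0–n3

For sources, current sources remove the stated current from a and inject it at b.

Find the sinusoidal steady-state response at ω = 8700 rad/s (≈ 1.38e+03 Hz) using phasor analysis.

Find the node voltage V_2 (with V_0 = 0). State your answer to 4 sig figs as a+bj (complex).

Element admittances at ω=8700 rad/s:
  Y(R1) = 0.1227+0.000j S between n0,n1
  Y(L1) = 0.000-0.005086j S between n0,n1
  Y(C1) = 0.000+0.02967j S between n0,n1
  I1: injects 0.152 A into n3 (from n0)
  Y(R2) = 0.4444+0.000j S between n1,n0
  Y(R3) = 0.08333+0.000j S between n1,n0
  Y(R4) = 0.004167+0.000j S between n0,n2
  Y(L2) = 0.000-0.4711j S between n1,n3
  Y(C2) = 0.000+0.08787j S between n0,n3
  Y(L3) = 0.000-0.02743j S between n0,n1
  I2: injects 1.74 A into n0 (from n3)
  Y(R5) = 0.7752+0.000j S between n1,n0
  Y(R6) = 0.01408+0.000j S between n2,n3
  Y(R7) = 0.001946+0.000j S between n1,n3
  I3: injects 0.00566 A into n1 (from n0)
  I4: injects 0.0083 A into n3 (from n0)
Assemble and solve the 3×3 MNA system:
  V(n1)=-1.345+0.1115j  V(n2)=-1.318-3.063j  V(n3)=-1.708-3.969j

-1.318-3.063j V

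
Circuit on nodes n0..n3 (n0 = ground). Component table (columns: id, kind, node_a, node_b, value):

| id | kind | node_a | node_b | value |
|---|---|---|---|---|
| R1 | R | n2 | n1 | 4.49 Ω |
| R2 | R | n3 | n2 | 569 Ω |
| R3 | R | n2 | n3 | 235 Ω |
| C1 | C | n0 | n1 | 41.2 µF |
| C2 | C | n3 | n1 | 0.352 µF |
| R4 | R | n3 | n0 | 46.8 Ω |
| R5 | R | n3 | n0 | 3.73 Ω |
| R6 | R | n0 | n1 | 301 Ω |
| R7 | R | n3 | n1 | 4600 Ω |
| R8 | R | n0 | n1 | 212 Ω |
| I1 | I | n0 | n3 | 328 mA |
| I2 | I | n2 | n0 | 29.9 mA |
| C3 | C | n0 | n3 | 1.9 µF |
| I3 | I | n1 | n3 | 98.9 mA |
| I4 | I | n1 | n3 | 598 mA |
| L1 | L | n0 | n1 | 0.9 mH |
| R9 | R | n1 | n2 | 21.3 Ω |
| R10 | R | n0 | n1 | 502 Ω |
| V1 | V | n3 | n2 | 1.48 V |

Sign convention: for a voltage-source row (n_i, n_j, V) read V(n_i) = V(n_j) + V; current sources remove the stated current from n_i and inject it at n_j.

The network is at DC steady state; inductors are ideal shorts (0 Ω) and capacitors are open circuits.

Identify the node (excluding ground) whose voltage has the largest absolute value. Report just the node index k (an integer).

Apply KCL at each of the 3 non-ground nodes and solve the resulting linear system.
Node n1: branches {R1, C1, C2, R6, R7, R8, I3, I4, L1, R9, R10} → V_1 = 0.000
Node n2: branches {R1, R2, R3, I2, R9, V1} → V_2 = 1.012
Node n3: branches {R2, R3, C2, R4, R5, R7, I1, C3, I3, I4, V1} → V_3 = 2.492
Source currents: i(L1)=0.4234, i(V1)=0.2940

3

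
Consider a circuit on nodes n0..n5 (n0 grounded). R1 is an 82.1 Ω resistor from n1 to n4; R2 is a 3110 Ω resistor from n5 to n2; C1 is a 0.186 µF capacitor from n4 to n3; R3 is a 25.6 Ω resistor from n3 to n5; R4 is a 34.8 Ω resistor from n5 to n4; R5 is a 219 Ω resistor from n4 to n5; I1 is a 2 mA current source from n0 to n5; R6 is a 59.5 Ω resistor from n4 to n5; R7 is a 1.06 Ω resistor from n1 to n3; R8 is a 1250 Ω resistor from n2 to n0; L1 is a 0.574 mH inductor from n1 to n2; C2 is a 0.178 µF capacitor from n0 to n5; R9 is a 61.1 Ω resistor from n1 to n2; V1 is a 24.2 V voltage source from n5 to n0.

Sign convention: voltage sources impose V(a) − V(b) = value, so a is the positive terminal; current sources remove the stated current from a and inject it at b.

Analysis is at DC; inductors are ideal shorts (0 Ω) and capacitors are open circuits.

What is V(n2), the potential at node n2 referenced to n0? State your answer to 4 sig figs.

Element admittances at DC:
  Y(R1) = 0.01218 S between n1,n4
  Y(R2) = 0.0003215 S between n5,n2
  Y(C1) = 0.000 S between n4,n3
  Y(R3) = 0.03906 S between n3,n5
  Y(R4) = 0.02874 S between n5,n4
  Y(R5) = 0.004566 S between n4,n5
  I1: injects 0.002 A into n5 (from n0)
  Y(R6) = 0.01681 S between n4,n5
  Y(R7) = 0.9434 S between n1,n3
  Y(R8) = 0.0008000 S between n2,n0
  L1: short n1↔n2 (DC inductor)
  Y(C2) = 0.000 S between n0,n5
  Y(R9) = 0.01637 S between n1,n2
  V1: constraint V(n5)−V(n0) = 24.2
Assemble and solve the 7×7 MNA system:
  V(n1)=23.80  V(n2)=23.80  V(n3)=23.82  V(n4)=24.12  V(n5)=24.20
  i(L1)=0.01891  i(V1)=-0.01704

23.80 V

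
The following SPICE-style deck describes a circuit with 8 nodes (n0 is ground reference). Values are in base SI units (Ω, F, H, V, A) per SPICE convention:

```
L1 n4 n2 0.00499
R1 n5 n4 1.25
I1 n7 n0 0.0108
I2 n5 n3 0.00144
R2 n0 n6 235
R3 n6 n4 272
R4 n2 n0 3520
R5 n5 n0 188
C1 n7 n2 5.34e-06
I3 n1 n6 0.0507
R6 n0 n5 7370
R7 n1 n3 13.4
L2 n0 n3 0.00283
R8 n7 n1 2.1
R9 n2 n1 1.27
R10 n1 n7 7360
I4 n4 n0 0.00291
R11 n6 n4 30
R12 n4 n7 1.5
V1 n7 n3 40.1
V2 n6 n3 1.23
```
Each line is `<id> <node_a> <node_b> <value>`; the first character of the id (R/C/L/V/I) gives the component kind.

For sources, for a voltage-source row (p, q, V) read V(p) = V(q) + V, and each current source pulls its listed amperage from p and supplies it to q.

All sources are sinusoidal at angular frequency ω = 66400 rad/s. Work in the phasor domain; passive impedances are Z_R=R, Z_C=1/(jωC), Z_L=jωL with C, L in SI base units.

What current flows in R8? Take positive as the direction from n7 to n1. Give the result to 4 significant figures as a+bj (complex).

1.792-0.7769j A

Apply KCL at each of the 7 non-ground nodes and solve the resulting linear system.
Node n1: branches {I3, R7, R8, R9, R10} → V_1 = 18.03-8.274j
Node n2: branches {L1, R4, C1, R9} → V_2 = 19.26-7.132j
Node n3: branches {I2, R7, L2, V1, V2} → V_3 = -18.31-9.905j
Node n4: branches {L1, R1, R3, I4, R11, R12} → V_4 = 19.60-9.828j
Node n5: branches {R1, I2, R5, R6} → V_5 = 19.47-9.761j
Node n6: branches {R2, R3, I3, R11, V2} → V_6 = -17.08-9.905j
Node n7: branches {I1, C1, R8, R10, R12, V1} → V_7 = 21.79-9.905j
Source currents: i(V1)=-4.247-0.06933j, i(V2)=1.481+0.04500j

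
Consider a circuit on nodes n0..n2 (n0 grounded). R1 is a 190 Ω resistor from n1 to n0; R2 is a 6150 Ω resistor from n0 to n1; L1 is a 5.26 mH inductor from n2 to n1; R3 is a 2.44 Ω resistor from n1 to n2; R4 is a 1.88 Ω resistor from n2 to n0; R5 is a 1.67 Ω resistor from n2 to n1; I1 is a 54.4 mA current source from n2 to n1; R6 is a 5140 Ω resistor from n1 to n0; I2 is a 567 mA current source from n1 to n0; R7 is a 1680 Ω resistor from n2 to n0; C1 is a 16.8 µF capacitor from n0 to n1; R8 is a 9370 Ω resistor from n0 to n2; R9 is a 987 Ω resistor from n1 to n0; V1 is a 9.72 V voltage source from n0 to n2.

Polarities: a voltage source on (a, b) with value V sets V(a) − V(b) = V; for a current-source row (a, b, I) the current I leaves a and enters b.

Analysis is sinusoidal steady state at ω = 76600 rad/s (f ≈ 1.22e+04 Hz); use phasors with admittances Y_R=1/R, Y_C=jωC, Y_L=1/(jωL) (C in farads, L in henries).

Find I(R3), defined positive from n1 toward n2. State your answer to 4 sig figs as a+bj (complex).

2.387+2.030j A

MNA unknowns: 2 node voltages V₁..V_2 plus 1 source current (V1)
R1: Y=0.005263+0.000j on G[1,0]
R2: Y=0.0001626+0.000j on G[0,1]
L1: Y=0.000-0.002482j on G[2,1]
R3: Y=0.4098+0.000j on G[1,2]
R4: Y=0.5319+0.000j on G[2,0]
R5: Y=0.5988+0.000j on G[2,1]
I1: z[2]−=0.0544, z[1]+=0.0544
R6: Y=0.0001946+0.000j on G[1,0]
I2: z[1]−=0.567, z[0]+=0.567
R7: Y=0.0005952+0.000j on G[2,0]
C1: Y=0.000+1.287j on G[0,1]
R8: Y=0.0001067+0.000j on G[0,2]
R9: Y=0.001013+0.000j on G[1,0]
V1: row V0−V2=9.72, i_V1 at 0,2
solve → V1=-3.896+4.953j, V2=-9.720+0.000j
aux → i_V1=-11.01-4.981j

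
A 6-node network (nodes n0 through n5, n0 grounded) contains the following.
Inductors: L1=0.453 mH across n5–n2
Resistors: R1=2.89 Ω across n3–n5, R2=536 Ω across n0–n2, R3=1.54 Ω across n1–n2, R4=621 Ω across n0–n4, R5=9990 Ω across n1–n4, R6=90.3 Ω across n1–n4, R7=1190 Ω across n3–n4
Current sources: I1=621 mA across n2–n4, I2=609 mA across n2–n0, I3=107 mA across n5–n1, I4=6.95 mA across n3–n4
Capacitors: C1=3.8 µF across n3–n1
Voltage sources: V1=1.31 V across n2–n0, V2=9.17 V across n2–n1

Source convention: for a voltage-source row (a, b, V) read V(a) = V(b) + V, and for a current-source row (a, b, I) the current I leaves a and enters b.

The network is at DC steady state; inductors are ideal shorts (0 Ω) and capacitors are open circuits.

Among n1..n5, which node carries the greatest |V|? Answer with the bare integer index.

4

Element admittances at DC:
  L1: short n5↔n2 (DC inductor)
  Y(R1) = 0.3460 S between n3,n5
  Y(R2) = 0.001866 S between n0,n2
  I1: injects 0.621 A into n4 (from n2)
  I2: injects 0.609 A into n0 (from n2)
  I3: injects 0.107 A into n1 (from n5)
  Y(R3) = 0.6494 S between n1,n2
  Y(R4) = 0.001610 S between n0,n4
  I4: injects 0.00695 A into n4 (from n3)
  Y(R5) = 0.0001001 S between n1,n4
  Y(R6) = 0.01107 S between n1,n4
  Y(R7) = 0.0008403 S between n3,n4
  Y(C1) = 0.000 S between n3,n1
  V1: constraint V(n2)−V(n0) = 1.31
  V2: constraint V(n2)−V(n1) = 9.17
Assemble and solve the 8×8 MNA system:
  V(n1)=-7.860  V(n2)=1.310  V(n3)=1.383  V(n4)=39.73  V(n5)=1.310
  i(L1)=-0.08173  i(V1)=-0.6754  i(V2)=-6.593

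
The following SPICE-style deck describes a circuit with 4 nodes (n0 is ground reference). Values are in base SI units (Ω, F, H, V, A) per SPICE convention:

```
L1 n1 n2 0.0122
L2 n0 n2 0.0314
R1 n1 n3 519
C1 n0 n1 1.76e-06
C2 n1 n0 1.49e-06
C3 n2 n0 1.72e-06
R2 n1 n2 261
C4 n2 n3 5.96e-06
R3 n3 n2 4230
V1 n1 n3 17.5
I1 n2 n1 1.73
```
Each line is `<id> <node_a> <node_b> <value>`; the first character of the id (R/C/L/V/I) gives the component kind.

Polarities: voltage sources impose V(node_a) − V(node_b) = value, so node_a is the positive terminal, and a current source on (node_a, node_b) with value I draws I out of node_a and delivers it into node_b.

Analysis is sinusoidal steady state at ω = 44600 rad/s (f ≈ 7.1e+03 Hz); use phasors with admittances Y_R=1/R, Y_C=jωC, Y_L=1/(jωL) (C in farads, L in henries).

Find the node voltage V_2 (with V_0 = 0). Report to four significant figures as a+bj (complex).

Apply KCL at each of the 3 non-ground nodes and solve the resulting linear system.
Node n1: branches {L1, R1, C1, C2, R2, V1, I1} → V_1 = 5.122-1.834j
Node n2: branches {L1, L2, C3, R2, C4, R3, I1} → V_2 = -9.769+3.498j
Node n3: branches {R1, C4, R3, V1} → V_3 = -12.38-1.834j
Source currents: i(V1)=1.383-0.6947j

-9.769+3.498j V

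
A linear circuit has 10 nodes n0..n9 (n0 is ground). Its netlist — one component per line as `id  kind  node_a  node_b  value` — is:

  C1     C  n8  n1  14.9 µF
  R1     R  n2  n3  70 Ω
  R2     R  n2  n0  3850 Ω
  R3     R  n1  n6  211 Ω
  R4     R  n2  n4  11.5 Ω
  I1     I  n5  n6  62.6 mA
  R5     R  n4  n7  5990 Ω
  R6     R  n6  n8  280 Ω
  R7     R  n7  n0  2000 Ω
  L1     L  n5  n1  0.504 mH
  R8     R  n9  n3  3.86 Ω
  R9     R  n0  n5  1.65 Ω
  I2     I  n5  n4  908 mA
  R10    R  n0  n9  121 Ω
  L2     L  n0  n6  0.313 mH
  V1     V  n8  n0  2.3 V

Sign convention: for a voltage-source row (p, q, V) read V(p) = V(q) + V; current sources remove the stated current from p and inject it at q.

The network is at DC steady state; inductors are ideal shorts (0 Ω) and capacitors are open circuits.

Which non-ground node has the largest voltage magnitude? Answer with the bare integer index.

4

MNA unknowns: 9 node voltages V₁..V_9 plus 3 source currents (L1, L2, V1)
C1: Y=0.000 on G[8,1]
R1: Y=0.01429 on G[2,3]
R2: Y=0.0002597 on G[2,0]
R3: Y=0.004739 on G[1,6]
R4: Y=0.08696 on G[2,4]
I1: z[5]−=0.0626, z[6]+=0.0626
R5: Y=0.0001669 on G[4,7]
R6: Y=0.003571 on G[6,8]
R7: Y=0.0005000 on G[7,0]
L1: row V5−V1=0, i_L1 at 5,1
R8: Y=0.2591 on G[9,3]
R9: Y=0.6061 on G[0,5]
I2: z[5]−=0.908, z[4]+=0.908
R10: Y=0.008264 on G[0,9]
L2: row V0−V6=0, i_L2 at 0,6
V1: row V8−V0=2.3, i_V1 at 8,0
solve → V1=-1.589, V2=164.4, V3=105.3, V4=174.5, V5=-1.589, V6=0.000, V7=43.69, V8=2.300, V9=102.1
aux → i_L1=-0.007531, i_L2=-0.06328, i_V1=-0.008214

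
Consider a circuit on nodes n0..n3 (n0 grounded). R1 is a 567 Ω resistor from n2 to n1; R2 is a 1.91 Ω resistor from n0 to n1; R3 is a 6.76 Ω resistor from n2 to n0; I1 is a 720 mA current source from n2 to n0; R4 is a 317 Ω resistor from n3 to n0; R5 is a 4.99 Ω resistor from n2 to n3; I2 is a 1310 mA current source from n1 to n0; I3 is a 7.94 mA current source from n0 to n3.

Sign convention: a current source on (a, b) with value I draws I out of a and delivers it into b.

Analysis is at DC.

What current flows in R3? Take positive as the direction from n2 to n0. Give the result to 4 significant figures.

-0.6938 A

Apply KCL at each of the 3 non-ground nodes and solve the resulting linear system.
Node n1: branches {R1, R2, I2} → V_1 = -2.509
Node n2: branches {R1, R3, I1, R5} → V_2 = -4.690
Node n3: branches {R4, R5, I3} → V_3 = -4.578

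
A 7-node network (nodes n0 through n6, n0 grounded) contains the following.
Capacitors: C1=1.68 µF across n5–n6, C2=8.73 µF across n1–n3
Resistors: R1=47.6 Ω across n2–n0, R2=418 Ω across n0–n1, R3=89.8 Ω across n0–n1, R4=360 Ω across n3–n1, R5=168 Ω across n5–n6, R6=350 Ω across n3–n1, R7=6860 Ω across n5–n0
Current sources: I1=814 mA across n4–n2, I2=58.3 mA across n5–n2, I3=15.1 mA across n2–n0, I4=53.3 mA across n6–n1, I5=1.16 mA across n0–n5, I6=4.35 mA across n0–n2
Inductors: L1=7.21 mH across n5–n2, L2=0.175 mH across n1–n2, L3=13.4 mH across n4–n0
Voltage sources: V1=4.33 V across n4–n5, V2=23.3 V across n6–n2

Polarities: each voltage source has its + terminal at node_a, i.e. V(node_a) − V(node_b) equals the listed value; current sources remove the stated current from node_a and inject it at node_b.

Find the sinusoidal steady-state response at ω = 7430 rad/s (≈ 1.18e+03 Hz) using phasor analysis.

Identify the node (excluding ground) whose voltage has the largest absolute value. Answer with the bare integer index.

Apply KCL at each of the 6 non-ground nodes and solve the resulting linear system.
Node n1: branches {R2, R3, R4, I4, L2, R6, C2} → V_1 = 9.599-6.577j
Node n2: branches {R1, I1, I2, I3, L1, L2, I6, V2} → V_2 = 9.715-6.477j
Node n3: branches {R4, R6, C2} → V_3 = 9.599-6.577j
Node n4: branches {I1, L3, V1} → V_4 = -22.90-33.81j
Node n5: branches {C1, I2, L1, R5, R7, I5, V1} → V_5 = -27.23-33.81j
Node n6: branches {C1, I4, R5, V2} → V_6 = 33.01-6.477j
Source currents: i(V1)=-0.4744-0.2300j, i(V2)=-0.07073-0.9146j

5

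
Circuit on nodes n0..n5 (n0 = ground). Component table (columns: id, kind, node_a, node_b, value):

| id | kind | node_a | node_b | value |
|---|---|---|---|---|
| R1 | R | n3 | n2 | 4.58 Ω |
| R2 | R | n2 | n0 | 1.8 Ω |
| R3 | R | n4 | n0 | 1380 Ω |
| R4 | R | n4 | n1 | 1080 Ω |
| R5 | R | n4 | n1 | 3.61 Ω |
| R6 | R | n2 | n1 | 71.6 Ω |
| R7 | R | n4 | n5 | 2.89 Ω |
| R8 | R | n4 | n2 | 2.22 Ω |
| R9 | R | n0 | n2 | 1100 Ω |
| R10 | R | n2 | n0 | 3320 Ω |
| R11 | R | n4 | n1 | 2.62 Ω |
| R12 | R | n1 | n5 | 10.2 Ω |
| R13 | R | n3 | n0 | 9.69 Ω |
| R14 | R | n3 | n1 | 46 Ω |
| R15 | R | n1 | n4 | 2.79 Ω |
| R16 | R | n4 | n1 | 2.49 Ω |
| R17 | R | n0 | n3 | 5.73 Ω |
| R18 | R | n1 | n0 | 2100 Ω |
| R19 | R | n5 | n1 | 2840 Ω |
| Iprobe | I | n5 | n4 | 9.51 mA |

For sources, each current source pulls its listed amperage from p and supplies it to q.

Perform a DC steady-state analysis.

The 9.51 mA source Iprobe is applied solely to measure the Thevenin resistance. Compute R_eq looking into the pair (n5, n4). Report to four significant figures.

R_eq = 2.282 Ω

MNA unknowns: 5 node voltages V₁..V_5
R1: Y=0.2183 on G[3,2]
R2: Y=0.5556 on G[2,0]
R3: Y=0.0007246 on G[4,0]
R4: Y=0.0009259 on G[4,1]
R5: Y=0.2770 on G[4,1]
R6: Y=0.01397 on G[2,1]
R7: Y=0.3460 on G[4,5]
R8: Y=0.4505 on G[4,2]
R9: Y=0.0009091 on G[0,2]
R10: Y=0.0003012 on G[2,0]
R11: Y=0.3817 on G[4,1]
R12: Y=0.09804 on G[1,5]
R13: Y=0.1032 on G[3,0]
R14: Y=0.02174 on G[3,1]
R15: Y=0.3584 on G[1,4]
R16: Y=0.4016 on G[4,1]
R17: Y=0.1745 on G[0,3]
R18: Y=0.0004762 on G[1,0]
R19: Y=0.0003521 on G[5,1]
Iprobe: z[5]−=0.00951, z[4]+=0.00951
solve → V1=-0.001255, V2=2.248e-05, V3=-4.323e-05, V4=0.0001217, V5=-0.02158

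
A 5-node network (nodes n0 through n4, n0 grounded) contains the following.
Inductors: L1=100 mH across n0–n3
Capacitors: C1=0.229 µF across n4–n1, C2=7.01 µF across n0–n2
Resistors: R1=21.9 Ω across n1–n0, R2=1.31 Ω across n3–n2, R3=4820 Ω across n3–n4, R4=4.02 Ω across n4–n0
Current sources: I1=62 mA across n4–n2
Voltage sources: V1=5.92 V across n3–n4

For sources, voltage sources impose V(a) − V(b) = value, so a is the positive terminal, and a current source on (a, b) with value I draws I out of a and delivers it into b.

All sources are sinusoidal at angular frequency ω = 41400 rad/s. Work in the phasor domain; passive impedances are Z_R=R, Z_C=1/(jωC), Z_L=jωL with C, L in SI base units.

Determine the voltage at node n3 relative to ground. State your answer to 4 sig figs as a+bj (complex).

MNA unknowns: 4 node voltages V₁..V_4 plus 1 source current (V1)
L1: Y=0.000-0.0002415j on G[0,3]
C1: Y=0.000+0.009481j on G[4,1]
R1: Y=0.04566+0.000j on G[1,0]
R2: Y=0.7634+0.000j on G[3,2]
I1: z[4]−=0.062, z[2]+=0.062
R3: Y=0.0002075+0.000j on G[3,4]
C2: Y=0.000+0.2902j on G[0,2]
R4: Y=0.2488+0.000j on G[4,0]
V1: row V3−V4=5.92, i_V1 at 3,4
solve → V1=0.2642-0.7126j, V2=1.816-2.676j, V3=2.752-1.985j, V4=-3.168-1.985j
aux → i_V1=-0.7152-0.5264j

2.752-1.985j V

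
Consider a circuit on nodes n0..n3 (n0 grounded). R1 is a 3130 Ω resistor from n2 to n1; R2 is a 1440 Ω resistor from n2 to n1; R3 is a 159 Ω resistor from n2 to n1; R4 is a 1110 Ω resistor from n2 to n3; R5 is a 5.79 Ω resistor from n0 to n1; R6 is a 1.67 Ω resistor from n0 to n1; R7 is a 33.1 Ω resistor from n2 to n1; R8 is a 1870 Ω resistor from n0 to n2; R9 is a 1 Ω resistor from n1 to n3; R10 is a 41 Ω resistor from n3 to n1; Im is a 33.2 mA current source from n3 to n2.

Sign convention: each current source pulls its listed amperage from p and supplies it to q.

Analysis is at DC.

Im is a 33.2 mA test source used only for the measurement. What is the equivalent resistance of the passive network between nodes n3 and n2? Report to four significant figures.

Apply KCL at each of the 3 non-ground nodes and solve the resulting linear system.
Node n1: branches {R1, R2, R3, R5, R6, R7, R9, R10} → V_1 = -0.0005899
Node n2: branches {R1, R2, R3, R4, R7, R8, Im} → V_2 = 0.8511
Node n3: branches {R4, R9, R10, Im} → V_3 = -0.03222

R_eq = 26.60 Ω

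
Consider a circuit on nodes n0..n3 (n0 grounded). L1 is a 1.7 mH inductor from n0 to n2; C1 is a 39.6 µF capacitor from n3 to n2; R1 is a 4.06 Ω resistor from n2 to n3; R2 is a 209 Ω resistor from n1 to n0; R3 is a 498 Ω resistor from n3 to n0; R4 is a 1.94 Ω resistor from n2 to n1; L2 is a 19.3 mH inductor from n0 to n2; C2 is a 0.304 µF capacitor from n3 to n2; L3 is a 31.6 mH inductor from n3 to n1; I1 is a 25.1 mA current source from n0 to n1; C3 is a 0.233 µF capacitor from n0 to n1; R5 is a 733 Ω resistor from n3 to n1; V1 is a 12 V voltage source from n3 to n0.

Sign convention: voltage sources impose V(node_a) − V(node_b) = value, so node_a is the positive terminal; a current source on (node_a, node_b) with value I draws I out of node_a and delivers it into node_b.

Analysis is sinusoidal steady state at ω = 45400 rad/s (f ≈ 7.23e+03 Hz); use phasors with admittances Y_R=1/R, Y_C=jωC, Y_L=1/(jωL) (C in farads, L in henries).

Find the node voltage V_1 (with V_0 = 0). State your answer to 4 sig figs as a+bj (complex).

11.96-0.2208j V

MNA unknowns: 3 node voltages V₁..V_3 plus 1 source current (V1)
L1: Y=0.000-0.01296j on G[0,2]
C1: Y=0.000+1.798j on G[3,2]
R1: Y=0.2463+0.000j on G[2,3]
R2: Y=0.004785+0.000j on G[1,0]
R3: Y=0.002008+0.000j on G[3,0]
R4: Y=0.5155+0.000j on G[2,1]
L2: Y=0.000-0.001141j on G[0,2]
C2: Y=0.000+0.01380j on G[3,2]
L3: Y=0.000-0.0006970j on G[3,1]
I1: z[0]−=0.0251, z[1]+=0.0251
C3: Y=0.000+0.01058j on G[0,1]
R5: Y=0.001364+0.000j on G[3,1]
V1: row V3−V0=12, i_V1 at 3,0
solve → V1=11.96-0.2208j, V2=12.02+0.02198j, V3=12.00+0.000j
aux → i_V1=-0.05884+0.04407j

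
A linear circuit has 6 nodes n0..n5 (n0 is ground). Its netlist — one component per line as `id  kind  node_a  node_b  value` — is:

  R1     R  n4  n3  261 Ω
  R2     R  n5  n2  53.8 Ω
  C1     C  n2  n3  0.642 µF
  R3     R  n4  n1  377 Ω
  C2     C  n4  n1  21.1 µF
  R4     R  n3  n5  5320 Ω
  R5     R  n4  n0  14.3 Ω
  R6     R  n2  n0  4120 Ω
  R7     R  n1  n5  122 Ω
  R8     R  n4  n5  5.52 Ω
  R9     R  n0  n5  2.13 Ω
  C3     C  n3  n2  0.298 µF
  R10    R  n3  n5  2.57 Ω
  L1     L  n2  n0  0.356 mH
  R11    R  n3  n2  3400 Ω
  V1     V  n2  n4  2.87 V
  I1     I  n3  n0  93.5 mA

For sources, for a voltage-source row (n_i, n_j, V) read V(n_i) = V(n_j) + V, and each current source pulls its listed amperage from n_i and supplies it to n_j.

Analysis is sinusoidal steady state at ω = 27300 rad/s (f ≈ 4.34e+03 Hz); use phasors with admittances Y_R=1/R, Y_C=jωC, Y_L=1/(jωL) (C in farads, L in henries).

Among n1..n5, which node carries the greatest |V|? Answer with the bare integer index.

Apply KCL at each of the 5 non-ground nodes and solve the resulting linear system.
Node n1: branches {R3, C2, R7} → V_1 = -0.6878+0.8153j
Node n2: branches {R2, C1, R6, C3, L1, R11, V1} → V_2 = 2.189+0.8211j
Node n3: branches {R1, C1, R4, C3, R10, R11, I1} → V_3 = -0.5369+0.5396j
Node n4: branches {R1, R3, C2, R5, R8, V1} → V_4 = -0.6813+0.8211j
Node n5: branches {R2, R4, R7, R8, R9, R10} → V_5 = -0.2788+0.3570j
Source currents: i(V1)=-0.1245+0.1464j

2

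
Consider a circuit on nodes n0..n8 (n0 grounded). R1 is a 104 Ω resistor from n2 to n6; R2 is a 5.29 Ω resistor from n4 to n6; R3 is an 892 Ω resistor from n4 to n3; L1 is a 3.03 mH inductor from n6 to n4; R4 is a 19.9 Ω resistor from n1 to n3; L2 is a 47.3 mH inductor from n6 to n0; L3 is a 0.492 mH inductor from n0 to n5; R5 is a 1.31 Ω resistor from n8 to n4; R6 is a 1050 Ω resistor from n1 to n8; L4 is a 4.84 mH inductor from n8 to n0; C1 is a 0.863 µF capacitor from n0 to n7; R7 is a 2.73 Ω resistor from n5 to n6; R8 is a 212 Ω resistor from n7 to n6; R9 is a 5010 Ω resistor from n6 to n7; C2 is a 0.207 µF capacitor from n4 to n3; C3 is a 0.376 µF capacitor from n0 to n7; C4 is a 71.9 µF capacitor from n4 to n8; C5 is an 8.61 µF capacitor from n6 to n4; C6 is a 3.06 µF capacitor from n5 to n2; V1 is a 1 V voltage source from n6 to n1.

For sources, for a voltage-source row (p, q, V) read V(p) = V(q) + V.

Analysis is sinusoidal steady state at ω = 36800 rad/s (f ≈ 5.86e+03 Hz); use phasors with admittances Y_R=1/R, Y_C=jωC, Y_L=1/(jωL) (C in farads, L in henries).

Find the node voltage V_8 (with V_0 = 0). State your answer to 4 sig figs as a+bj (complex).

Apply KCL at each of the 8 non-ground nodes and solve the resulting linear system.
Node n1: branches {R4, R6, V1} → V_1 = -0.9980-0.0001612j
Node n2: branches {R1, C6} → V_2 = 0.001920+0.0001209j
Node n3: branches {R3, R4, C2} → V_3 = -0.9556+0.1386j
Node n4: branches {R2, R3, L1, R5, C2, C4, C5} → V_4 = -0.01915-0.003230j
Node n5: branches {L3, R7, C6} → V_5 = 0.001944+0.0001245j
Node n6: branches {R1, R2, L1, L2, R7, R8, R9, C5, V1} → V_6 = 0.001962-0.0001612j
Node n7: branches {C1, R8, R9, C3} → V_7 = 5.361e-06-0.0002109j
Node n8: branches {R5, R6, L4, C4} → V_8 = -0.01928-0.002921j
Source currents: i(V1)=-0.003063-0.006972j

-0.01928-0.002921j V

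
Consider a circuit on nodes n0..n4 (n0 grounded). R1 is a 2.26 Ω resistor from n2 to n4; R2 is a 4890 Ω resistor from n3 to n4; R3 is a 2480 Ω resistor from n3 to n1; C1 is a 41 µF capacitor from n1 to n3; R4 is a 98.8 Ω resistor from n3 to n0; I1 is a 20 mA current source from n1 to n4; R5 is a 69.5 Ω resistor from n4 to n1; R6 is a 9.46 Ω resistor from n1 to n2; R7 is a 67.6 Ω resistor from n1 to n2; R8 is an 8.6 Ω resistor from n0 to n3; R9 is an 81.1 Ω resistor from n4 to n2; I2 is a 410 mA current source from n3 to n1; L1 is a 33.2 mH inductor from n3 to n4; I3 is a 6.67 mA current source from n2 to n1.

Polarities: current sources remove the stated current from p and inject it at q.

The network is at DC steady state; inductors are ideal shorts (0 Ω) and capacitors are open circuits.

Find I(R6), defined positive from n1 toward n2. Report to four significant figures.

Apply KCL at each of the 4 non-ground nodes and solve the resulting linear system.
Node n1: branches {R3, C1, I1, R5, R6, R7, I2, I3} → V_1 = 3.592
Node n2: branches {R1, R6, R7, R9, I3} → V_2 = 0.7407
Node n3: branches {R2, R3, C1, R4, R8, I2, L1} → V_3 = 0.000
Node n4: branches {R1, R2, I1, R5, R9, L1} → V_4 = 0.000
Source currents: i(L1)=-0.4086

0.3014 A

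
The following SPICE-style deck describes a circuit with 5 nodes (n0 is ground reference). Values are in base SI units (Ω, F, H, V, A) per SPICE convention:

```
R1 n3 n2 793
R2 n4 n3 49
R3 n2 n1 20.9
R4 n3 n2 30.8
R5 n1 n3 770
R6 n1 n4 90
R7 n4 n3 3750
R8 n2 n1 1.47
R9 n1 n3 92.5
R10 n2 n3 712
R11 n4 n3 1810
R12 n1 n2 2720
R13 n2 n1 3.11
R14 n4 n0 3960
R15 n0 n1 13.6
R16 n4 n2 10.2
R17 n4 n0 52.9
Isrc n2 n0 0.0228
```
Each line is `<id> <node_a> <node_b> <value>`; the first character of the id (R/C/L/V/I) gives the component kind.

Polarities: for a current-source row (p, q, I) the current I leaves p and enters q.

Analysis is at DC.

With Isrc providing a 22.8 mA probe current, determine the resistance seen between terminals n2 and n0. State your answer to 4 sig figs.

R_eq = 11.75 Ω

Element admittances at DC:
  Y(R1) = 0.001261 S between n3,n2
  Y(R2) = 0.02041 S between n4,n3
  Y(R3) = 0.04785 S between n2,n1
  Y(R4) = 0.03247 S between n3,n2
  Y(R5) = 0.001299 S between n1,n3
  Y(R6) = 0.01111 S between n1,n4
  Y(R7) = 0.0002667 S between n4,n3
  Y(R8) = 0.6803 S between n2,n1
  Y(R9) = 0.01081 S between n1,n3
  Y(R10) = 0.001404 S between n2,n3
  Y(R11) = 0.0005525 S between n4,n3
  Y(R12) = 0.0003676 S between n1,n2
  Y(R13) = 0.3215 S between n2,n1
  Y(R14) = 0.0002525 S between n4,n0
  Y(R15) = 0.07353 S between n0,n1
  Y(R16) = 0.09804 S between n4,n2
  Y(R17) = 0.01890 S between n4,n0
  Isrc: injects 0.0228 A into n0 (from n2)
Assemble and solve the 4×4 MNA system:
  V(n1)=-0.2501  V(n2)=-0.2678  V(n3)=-0.2530  V(n4)=-0.2301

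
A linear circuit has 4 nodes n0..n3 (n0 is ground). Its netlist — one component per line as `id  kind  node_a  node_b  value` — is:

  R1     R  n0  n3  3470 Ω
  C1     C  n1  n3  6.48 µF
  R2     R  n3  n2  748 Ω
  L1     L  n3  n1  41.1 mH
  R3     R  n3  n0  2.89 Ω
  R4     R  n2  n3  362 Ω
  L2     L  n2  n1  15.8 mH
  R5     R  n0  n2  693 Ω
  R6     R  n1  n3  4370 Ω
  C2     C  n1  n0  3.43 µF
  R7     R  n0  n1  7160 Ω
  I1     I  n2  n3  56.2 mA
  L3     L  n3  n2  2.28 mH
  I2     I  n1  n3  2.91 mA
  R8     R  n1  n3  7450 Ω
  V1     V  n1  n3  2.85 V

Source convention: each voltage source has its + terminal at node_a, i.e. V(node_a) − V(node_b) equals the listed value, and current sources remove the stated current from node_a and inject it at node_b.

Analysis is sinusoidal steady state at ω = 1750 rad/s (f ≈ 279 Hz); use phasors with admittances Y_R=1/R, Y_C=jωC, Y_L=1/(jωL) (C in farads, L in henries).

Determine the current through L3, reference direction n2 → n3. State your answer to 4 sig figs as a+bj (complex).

Apply KCL at each of the 3 non-ground nodes and solve the resulting linear system.
Node n1: branches {C1, L1, L2, R6, C2, R7, I2, R8, V1} → V_1 = 2.847-0.04827j
Node n2: branches {R2, R4, L2, R5, I1, L3} → V_2 = 0.3518-0.2511j
Node n3: branches {R1, C1, R2, L1, R3, R4, R6, I1, L3, I2, R8, V1} → V_3 = -0.003451-0.04827j
Source currents: i(V1)=-0.01197+0.08045j

-0.05083-0.08903j A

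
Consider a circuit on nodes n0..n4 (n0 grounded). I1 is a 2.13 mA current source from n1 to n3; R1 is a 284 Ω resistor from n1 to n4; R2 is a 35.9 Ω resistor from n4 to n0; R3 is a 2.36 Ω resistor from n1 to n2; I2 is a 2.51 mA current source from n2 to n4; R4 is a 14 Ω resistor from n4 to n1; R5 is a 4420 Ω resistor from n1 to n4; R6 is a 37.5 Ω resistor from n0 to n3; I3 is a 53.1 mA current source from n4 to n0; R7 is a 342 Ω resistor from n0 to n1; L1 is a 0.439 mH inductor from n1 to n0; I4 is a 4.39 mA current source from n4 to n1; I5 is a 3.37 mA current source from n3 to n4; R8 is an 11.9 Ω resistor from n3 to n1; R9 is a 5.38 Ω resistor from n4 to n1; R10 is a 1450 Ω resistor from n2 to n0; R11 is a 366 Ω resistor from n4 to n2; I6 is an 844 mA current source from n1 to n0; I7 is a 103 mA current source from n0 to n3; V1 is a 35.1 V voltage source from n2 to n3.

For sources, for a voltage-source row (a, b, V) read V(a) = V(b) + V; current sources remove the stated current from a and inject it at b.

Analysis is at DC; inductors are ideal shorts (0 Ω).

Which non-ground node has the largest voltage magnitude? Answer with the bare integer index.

Element admittances at DC:
  I1: injects 0.00213 A into n3 (from n1)
  Y(R1) = 0.003521 S between n1,n4
  Y(R2) = 0.02786 S between n4,n0
  Y(R3) = 0.4237 S between n1,n2
  I2: injects 0.00251 A into n4 (from n2)
  Y(R4) = 0.07143 S between n4,n1
  Y(R5) = 0.0002262 S between n1,n4
  Y(R6) = 0.02667 S between n0,n3
  I3: injects 0.0531 A into n0 (from n4)
  Y(R7) = 0.002924 S between n0,n1
  L1: short n1↔n0 (DC inductor)
  I4: injects 0.00439 A into n1 (from n4)
  I5: injects 0.00337 A into n4 (from n3)
  Y(R8) = 0.08403 S between n3,n1
  Y(R9) = 0.1859 S between n4,n1
  Y(R10) = 0.0006897 S between n2,n0
  Y(R11) = 0.002732 S between n4,n2
  I6: injects 0.844 A into n0 (from n1)
  I7: injects 0.103 A into n3 (from n0)
  V1: constraint V(n2)−V(n3) = 35.1
Assemble and solve the 6×6 MNA system:
  V(n1)=0.000  V(n2)=7.408  V(n3)=-27.69  V(n4)=-0.1076
  i(L1)=-0.05777  i(V1)=-3.167

3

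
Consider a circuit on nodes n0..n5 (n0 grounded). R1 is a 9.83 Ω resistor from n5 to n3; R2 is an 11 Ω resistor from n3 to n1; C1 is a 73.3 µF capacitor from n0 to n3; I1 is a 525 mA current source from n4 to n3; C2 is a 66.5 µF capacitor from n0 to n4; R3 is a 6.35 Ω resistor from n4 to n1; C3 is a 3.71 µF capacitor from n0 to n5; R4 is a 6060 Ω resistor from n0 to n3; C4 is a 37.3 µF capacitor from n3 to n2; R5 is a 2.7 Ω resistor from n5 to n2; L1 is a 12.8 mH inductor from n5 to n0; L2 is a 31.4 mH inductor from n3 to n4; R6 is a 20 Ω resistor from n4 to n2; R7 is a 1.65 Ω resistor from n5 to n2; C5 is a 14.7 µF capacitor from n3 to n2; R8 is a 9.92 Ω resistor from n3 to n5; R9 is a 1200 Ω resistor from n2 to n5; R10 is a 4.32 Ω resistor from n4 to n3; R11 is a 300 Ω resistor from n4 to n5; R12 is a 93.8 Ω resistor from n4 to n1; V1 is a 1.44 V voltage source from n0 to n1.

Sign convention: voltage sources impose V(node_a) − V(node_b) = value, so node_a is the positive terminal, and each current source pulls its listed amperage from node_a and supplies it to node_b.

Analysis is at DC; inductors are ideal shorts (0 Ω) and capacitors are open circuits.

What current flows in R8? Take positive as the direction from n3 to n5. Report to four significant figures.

Apply KCL at each of the 5 non-ground nodes and solve the resulting linear system.
Node n1: branches {R2, R3, R12, V1} → V_1 = -1.440
Node n2: branches {C4, R5, R6, R7, C5, R9} → V_2 = -0.03542
Node n3: branches {R1, R2, C1, I1, R4, C4, L2, C5, R8, R10} → V_3 = -0.7277
Node n4: branches {I1, C2, R3, L2, R6, R10, R11, R12} → V_4 = -0.7277
Node n5: branches {R1, C3, R5, L1, R7, R8, R9, R11} → V_5 = 0.000
Source currents: i(L1)=-0.1844, i(L2)=0.6077, i(V1)=-0.1845

-0.07335 A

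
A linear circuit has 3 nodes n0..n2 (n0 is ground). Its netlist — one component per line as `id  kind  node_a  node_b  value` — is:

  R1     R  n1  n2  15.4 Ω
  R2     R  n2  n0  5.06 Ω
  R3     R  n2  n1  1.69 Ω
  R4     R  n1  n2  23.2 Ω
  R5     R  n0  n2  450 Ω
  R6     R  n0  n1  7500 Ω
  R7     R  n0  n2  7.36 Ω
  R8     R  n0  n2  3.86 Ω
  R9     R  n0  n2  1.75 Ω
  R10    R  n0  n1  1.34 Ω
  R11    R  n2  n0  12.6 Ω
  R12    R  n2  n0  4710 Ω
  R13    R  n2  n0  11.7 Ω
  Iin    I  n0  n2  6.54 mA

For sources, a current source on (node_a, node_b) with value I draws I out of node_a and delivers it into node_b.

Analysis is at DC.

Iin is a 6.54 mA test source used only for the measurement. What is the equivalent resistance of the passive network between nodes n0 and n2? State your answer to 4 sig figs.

R_eq = 0.5909 Ω

Apply KCL at each of the 2 non-ground nodes and solve the resulting linear system.
Node n1: branches {R1, R3, R4, R6, R10} → V_1 = 0.001870
Node n2: branches {R1, R2, R3, R4, R5, R7, R8, R9, R11, R12, R13, Iin} → V_2 = 0.003864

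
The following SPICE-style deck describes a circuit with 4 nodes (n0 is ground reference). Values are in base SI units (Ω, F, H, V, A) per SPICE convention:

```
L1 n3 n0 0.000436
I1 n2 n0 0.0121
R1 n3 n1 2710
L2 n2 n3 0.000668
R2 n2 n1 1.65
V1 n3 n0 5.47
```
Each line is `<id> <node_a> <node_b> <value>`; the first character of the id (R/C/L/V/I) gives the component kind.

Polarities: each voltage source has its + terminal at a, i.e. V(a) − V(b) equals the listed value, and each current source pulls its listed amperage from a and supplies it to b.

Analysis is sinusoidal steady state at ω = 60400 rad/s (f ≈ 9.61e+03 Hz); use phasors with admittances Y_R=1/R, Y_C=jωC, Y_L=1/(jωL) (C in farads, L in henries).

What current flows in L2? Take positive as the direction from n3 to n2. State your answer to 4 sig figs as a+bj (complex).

0.01210-0.0001800j A

Apply KCL at each of the 3 non-ground nodes and solve the resulting linear system.
Node n1: branches {R1, R2} → V_1 = 5.463-0.4878j
Node n2: branches {I1, L2, R2} → V_2 = 5.463-0.4881j
Node n3: branches {L1, R1, L2, V1} → V_3 = 5.470+0.000j
Source currents: i(V1)=-0.01210+0.2077j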